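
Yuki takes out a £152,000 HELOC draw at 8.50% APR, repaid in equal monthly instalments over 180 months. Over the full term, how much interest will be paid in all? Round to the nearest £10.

£117,420

Monthly rate = 8.5%/12 = 0.0070833; payment = 152,000 × 0.0070833 / (1 − (1+0.0070833)^−180) = £1,496.80.
Total paid = 180 × £1,496.80 = £269,424.00; interest = £269,424.00 − £152,000 = £117,424.00.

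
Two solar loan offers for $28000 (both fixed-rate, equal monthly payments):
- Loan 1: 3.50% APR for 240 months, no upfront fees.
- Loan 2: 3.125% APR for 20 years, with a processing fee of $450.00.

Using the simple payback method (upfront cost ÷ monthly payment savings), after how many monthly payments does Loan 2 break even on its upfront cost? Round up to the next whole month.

85 months

Loan 1: monthly rate = 3.5%/12 = 0.0029167; payment = 28,000 × 0.0029167 / (1 − (1+0.0029167)^−240) = $162.39.
Loan 2: at 3.125% the monthly rate is 0.0026042, so the payment is 28,000 × 0.0026042 / (1 − 1.0026042^−240) = $157.05.
Monthly savings = $162.39 − $157.05 = $5.34.
Break-even = $450.00 / $5.34 = 84.27 → 85 months.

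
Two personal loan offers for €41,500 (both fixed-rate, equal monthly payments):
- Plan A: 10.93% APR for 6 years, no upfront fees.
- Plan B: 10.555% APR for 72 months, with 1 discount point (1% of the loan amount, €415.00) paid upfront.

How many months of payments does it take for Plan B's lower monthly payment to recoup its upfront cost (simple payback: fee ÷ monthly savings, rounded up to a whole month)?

53 months

Plan A: monthly rate = 10.93%/12 = 0.0091083; payment = 41,500 × 0.0091083 / (1 − (1+0.0091083)^−72) = €788.43.
Plan B: monthly rate = 10.555%/12 = 0.0087958; payment = 41,500 × 0.0087958 / (1 − (1+0.0087958)^−72) = €780.49.
Monthly savings = €788.43 − €780.49 = €7.94.
Break-even = €415.00 / €7.94 = 52.27 → 53 months.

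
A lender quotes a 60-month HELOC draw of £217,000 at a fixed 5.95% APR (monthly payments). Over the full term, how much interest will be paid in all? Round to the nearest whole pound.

Monthly rate = 5.95%/12 = 0.0049583; payment = 217,000 × 0.0049583 / (1 − (1+0.0049583)^−60) = £4,190.17.
Total paid = 60 × £4,190.17 = £251,410.20; interest = £251,410.20 − £217,000 = £34,410.20.

£34,410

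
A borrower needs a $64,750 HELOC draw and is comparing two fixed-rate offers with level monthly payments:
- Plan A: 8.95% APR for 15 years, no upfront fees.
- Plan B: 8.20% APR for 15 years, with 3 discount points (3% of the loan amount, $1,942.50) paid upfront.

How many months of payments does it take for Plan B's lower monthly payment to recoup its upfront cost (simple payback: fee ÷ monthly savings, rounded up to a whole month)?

69 months

Plan A: monthly rate = 8.95%/12 = 0.0074583; payment = 64,750 × 0.0074583 / (1 − (1+0.0074583)^−180) = $654.81.
Plan B: monthly rate = 8.2%/12 = 0.0068333; payment = 64,750 × 0.0068333 / (1 − (1+0.0068333)^−180) = $626.28.
Monthly savings = $654.81 − $626.28 = $28.53.
Break-even = $1,942.50 / $28.53 = 68.09 → 69 months.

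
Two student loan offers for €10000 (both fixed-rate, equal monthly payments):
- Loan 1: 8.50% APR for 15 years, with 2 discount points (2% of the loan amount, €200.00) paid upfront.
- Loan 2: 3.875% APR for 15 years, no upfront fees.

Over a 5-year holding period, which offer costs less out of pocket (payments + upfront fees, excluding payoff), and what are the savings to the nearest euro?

Loan 1: at 8.50% the monthly rate is 0.0070833, so the payment is 10,000 × 0.0070833 / (1 − 1.0070833^−180) = €98.47.
Loan 2: monthly rate = 3.875%/12 = 0.0032292; payment = 10,000 × 0.0032292 / (1 − (1+0.0032292)^−180) = €73.34.
Over 60 months: Loan 1 costs 60 × €98.47 + €200.00 = €6,108.20; Loan 2 costs 60 × €73.34 = €4,400.40.
Loan 2 is cheaper by €6,108.20 − €4,400.40 = €1,707.80.

Loan 2 by €1,708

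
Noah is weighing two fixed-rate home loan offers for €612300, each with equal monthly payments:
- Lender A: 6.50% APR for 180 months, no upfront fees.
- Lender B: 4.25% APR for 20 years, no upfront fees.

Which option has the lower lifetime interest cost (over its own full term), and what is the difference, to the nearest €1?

Lender B by €50,105

Lender A: at 6.50% the monthly rate is 0.0054167, so the payment is 612,300 × 0.0054167 / (1 − 1.0054167^−180) = €5,333.79.
Total interest on Lender A = 180 × €5,333.79 − €612,300 = €347,782.20.
Lender B: monthly rate = 4.25%/12 = 0.0035417; payment = 612,300 × 0.0035417 / (1 − (1+0.0035417)^−240) = €3,791.57.
Total interest on Lender B = 240 × €3,791.57 − €612,300 = €297,676.80.
Lender B is lower by €50,105.40.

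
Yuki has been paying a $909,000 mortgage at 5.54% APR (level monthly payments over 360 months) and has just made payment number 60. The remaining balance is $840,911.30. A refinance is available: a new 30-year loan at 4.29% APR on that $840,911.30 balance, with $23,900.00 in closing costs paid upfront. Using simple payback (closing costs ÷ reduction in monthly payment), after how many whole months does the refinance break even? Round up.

24 months

Current payment = 909,000 × 5.54%/12 / (1 − (1+0.0046167)^−360) = $5,184.04.
Refinanced payment = 840,911.30 × 0.0035750 / (1 − (1+0.0035750)^−360) = $4,156.49.
Monthly savings = $5,184.04 − $4,156.49 = $1,027.55.
Break-even = $23,900.00 / $1,027.55 = 23.26 → 24 months.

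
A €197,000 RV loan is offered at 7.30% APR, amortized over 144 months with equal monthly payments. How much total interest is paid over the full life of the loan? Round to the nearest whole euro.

Monthly rate = 7.3%/12 = 0.0060833; payment = 197,000 × 0.0060833 / (1 − (1+0.0060833)^−144) = €2,057.55.
Total paid = 144 × €2,057.55 = €296,287.20; interest = €296,287.20 − €197,000 = €99,287.20.

€99,287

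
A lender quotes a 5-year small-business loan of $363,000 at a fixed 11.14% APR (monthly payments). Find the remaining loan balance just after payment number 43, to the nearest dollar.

With monthly rate i = 11.14%/12 = 0.0092833, the balance after k of n payments is P · [(1+i)^n − (1+i)^k] / [(1+i)^n − 1].
(1+0.0092833)^60 = 1.74094920 and (1+0.0092833)^43 = 1.48786446, so the balance is 363,000 × (1.74094920 − 1.48786446) / (1.74094920 − 1) = $123,989.28.

$123,989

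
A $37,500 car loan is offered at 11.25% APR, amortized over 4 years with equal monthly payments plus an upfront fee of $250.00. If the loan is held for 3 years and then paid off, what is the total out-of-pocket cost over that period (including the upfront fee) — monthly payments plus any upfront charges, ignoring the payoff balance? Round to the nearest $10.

Monthly rate = 11.25%/12 = 0.0093750; payment = 37,500 × 0.0093750 / (1 − (1+0.0093750)^−48) = $973.77.
Total outlay = 36 × $973.77 + $250.00 = $35,305.72.

$35,310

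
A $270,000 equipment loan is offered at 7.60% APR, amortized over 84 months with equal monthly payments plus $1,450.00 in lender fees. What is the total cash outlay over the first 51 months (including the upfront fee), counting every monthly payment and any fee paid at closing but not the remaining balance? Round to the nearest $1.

At 7.60% the monthly rate is 0.0063333, so the payment is 270,000 × 0.0063333 / (1 − 1.0063333^−84) = $4,154.67.
Total outlay = 51 × $4,154.67 + $1,450.00 = $213,338.17.

$213,338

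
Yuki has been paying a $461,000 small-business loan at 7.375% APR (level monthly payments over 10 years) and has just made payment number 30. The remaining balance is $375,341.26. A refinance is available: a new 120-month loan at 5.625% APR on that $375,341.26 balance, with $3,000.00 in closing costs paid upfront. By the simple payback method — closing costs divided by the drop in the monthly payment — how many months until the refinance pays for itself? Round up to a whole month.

Current payment = 461,000 × 7.375%/12 / (1 − (1+0.0061458)^−120) = $5,442.12.
Refinanced payment = 375,341.26 × 0.0046875 / (1 − (1+0.0046875)^−120) = $4,096.73.
Monthly savings = $5,442.12 − $4,096.73 = $1,345.39.
Break-even = $3,000.00 / $1,345.39 = 2.23 → 3 months.

3 months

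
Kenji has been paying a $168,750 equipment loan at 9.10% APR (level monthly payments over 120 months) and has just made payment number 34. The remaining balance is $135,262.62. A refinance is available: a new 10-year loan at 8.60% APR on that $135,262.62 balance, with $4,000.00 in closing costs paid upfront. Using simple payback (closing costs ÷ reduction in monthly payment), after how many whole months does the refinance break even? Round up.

Current payment = 168,750 × 9.1%/12 / (1 − (1+0.0075833)^−120) = $2,146.80.
Refinanced payment = 135,262.62 × 0.0071667 / (1 − (1+0.0071667)^−120) = $1,684.31.
Monthly savings = $2,146.80 − $1,684.31 = $462.49.
Break-even = $4,000.00 / $462.49 = 8.65 → 9 months.

9 months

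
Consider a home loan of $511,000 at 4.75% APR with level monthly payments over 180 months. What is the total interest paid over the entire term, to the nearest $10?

$204,450

Monthly rate = 4.75%/12 = 0.0039583; payment = 511,000 × 0.0039583 / (1 − (1+0.0039583)^−180) = $3,974.72.
Total paid = 180 × $3,974.72 = $715,449.60; interest = $715,449.60 − $511,000 = $204,449.60.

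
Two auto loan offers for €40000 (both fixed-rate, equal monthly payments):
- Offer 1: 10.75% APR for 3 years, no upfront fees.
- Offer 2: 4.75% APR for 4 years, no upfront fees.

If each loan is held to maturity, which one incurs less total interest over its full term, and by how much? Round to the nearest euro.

Offer 1: at 10.75% the monthly rate is 0.0089583, so the payment is 40,000 × 0.0089583 / (1 − 1.0089583^−36) = €1,304.82.
Total interest on Offer 1 = 36 × €1,304.82 − €40,000 = €6,973.52.
Offer 2: at 4.75% the monthly rate is 0.0039583, so the payment is 40,000 × 0.0039583 / (1 − 1.0039583^−48) = €916.65.
Total interest on Offer 2 = 48 × €916.65 − €40,000 = €3,999.20.
Offer 2 is lower by €2,974.32.

Offer 2 by €2,974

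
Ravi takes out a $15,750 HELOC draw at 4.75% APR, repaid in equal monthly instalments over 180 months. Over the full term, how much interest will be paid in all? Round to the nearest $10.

$6,300

At 4.75% the monthly rate is 0.0039583, so the payment is 15,750 × 0.0039583 / (1 − 1.0039583^−180) = $122.51.
Total paid = 180 × $122.51 = $22,051.80; interest = $22,051.80 − $15,750 = $6,301.80.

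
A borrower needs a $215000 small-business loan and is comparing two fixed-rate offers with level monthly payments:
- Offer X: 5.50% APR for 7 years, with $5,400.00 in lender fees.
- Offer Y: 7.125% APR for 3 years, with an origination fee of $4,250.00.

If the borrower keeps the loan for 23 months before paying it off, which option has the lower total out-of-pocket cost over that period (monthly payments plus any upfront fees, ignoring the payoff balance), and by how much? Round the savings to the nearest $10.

Offer X by $80,760

Offer X: monthly rate = 5.5%/12 = 0.0045833; payment = 215,000 × 0.0045833 / (1 − (1+0.0045833)^−84) = $3,089.56.
Offer Y: at 7.125% the monthly rate is 0.0059375, so the payment is 215,000 × 0.0059375 / (1 − 1.0059375^−36) = $6,650.87.
Over 23 months: Offer X costs 23 × $3,089.56 + $5,400.00 = $76,459.88; Offer Y costs 23 × $6,650.87 + $4,250.00 = $157,220.01.
Offer X is cheaper by $157,220.01 − $76,459.88 = $80,760.13.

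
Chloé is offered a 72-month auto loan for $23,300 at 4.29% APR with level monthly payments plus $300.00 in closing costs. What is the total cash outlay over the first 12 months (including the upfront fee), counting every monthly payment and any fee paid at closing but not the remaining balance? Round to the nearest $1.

Monthly rate = 4.29%/12 = 0.0035750; payment = 23,300 × 0.0035750 / (1 − (1+0.0035750)^−72) = $367.62.
Total outlay = 12 × $367.62 + $300.00 = $4,711.44.

$4,711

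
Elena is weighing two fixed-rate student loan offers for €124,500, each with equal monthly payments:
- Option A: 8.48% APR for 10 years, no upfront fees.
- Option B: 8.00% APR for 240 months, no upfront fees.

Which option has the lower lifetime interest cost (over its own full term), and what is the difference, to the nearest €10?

Option A: monthly rate = 8.48%/12 = 0.0070667; payment = 124,500 × 0.0070667 / (1 − (1+0.0070667)^−120) = €1,542.29.
Total interest on Option A = 120 × €1,542.29 − €124,500 = €60,574.80.
Option B: monthly rate = 8%/12 = 0.0066667; payment = 124,500 × 0.0066667 / (1 − (1+0.0066667)^−240) = €1,041.37.
Total interest on Option B = 240 × €1,041.37 − €124,500 = €125,428.80.
Option A is lower by €64,854.00.

Option A by €64,850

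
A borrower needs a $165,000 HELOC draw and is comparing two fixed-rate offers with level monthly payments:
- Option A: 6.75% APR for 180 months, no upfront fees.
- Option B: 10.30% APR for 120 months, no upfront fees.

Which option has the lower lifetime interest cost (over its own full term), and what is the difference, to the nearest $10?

Option A: at 6.75% the monthly rate is 0.0056250, so the payment is 165,000 × 0.0056250 / (1 − 1.0056250^−180) = $1,460.10.
Total interest on Option A = 180 × $1,460.10 − $165,000 = $97,818.00.
Option B: at 10.30% the monthly rate is 0.0085833, so the payment is 165,000 × 0.0085833 / (1 − 1.0085833^−120) = $2,207.99.
Total interest on Option B = 120 × $2,207.99 − $165,000 = $99,958.80.
Option A is lower by $2,140.80.

Option A by $2,140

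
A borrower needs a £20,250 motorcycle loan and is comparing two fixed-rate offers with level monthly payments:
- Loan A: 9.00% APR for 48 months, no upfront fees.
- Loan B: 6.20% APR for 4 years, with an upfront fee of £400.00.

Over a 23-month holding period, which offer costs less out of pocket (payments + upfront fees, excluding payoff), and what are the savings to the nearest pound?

Loan B by £209

Loan A: at 9.00% the monthly rate is 0.0075000, so the payment is 20,250 × 0.0075000 / (1 − 1.0075000^−48) = £503.92.
Loan B: monthly rate = 6.2%/12 = 0.0051667; payment = 20,250 × 0.0051667 / (1 − (1+0.0051667)^−48) = £477.43.
Over 23 months: Loan A costs 23 × £503.92 = £11,590.16; Loan B costs 23 × £477.43 + £400.00 = £11,380.89.
Loan B is cheaper by £11,590.16 − £11,380.89 = £209.27.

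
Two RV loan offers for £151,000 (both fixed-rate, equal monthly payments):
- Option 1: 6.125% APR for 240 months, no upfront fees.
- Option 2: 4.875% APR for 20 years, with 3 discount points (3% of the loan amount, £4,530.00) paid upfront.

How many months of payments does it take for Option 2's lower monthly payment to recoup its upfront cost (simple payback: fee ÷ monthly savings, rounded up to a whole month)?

Option 1: monthly rate = 6.125%/12 = 0.0051042; payment = 151,000 × 0.0051042 / (1 − (1+0.0051042)^−240) = £1,092.73.
Option 2: at 4.875% the monthly rate is 0.0040625, so the payment is 151,000 × 0.0040625 / (1 − 1.0040625^−240) = £986.14.
Monthly savings = £1,092.73 − £986.14 = £106.59.
Break-even = £4,530.00 / £106.59 = 42.50 → 43 months.

43 months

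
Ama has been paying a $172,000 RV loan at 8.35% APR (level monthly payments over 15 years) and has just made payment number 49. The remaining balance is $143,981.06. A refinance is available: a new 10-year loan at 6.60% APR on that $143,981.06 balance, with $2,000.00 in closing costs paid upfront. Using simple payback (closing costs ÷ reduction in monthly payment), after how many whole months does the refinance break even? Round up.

55 months

Current payment = 172,000 × 8.35%/12 / (1 − (1+0.0069583)^−180) = $1,678.66.
Refinanced payment = 143,981.06 × 0.0055000 / (1 − (1+0.0055000)^−120) = $1,642.21.
Monthly savings = $1,678.66 − $1,642.21 = $36.45.
Break-even = $2,000.00 / $36.45 = 54.87 → 55 months.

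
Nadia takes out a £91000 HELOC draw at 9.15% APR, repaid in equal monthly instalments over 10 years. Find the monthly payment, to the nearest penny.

£1,160.15

Monthly rate = 9.15%/12 = 0.0076250; payment = 91,000 × 0.0076250 / (1 − (1+0.0076250)^−120) = £1,160.15.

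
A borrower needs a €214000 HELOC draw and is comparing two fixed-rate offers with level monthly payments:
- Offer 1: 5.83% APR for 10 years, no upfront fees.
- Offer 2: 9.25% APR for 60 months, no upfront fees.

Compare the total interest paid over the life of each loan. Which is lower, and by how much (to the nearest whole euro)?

Offer 1: monthly rate = 5.83%/12 = 0.0048583; payment = 214,000 × 0.0048583 / (1 − (1+0.0048583)^−120) = €2,357.61.
Total interest on Offer 1 = 120 × €2,357.61 − €214,000 = €68,913.20.
Offer 2: monthly rate = 9.25%/12 = 0.0077083; payment = 214,000 × 0.0077083 / (1 − (1+0.0077083)^−60) = €4,468.30.
Total interest on Offer 2 = 60 × €4,468.30 − €214,000 = €54,098.00.
Offer 2 is lower by €14,815.20.

Offer 2 by €14,815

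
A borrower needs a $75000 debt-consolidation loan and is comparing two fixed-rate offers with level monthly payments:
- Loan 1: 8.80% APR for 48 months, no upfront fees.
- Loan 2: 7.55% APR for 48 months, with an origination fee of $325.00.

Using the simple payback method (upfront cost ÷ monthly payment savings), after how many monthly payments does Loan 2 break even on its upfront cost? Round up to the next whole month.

Loan 1: at 8.80% the monthly rate is 0.0073333, so the payment is 75,000 × 0.0073333 / (1 − 1.0073333^−48) = $1,859.26.
Loan 2: monthly rate = 7.55%/12 = 0.0062917; payment = 75,000 × 0.0062917 / (1 − (1+0.0062917)^−48) = $1,815.17.
Monthly savings = $1,859.26 − $1,815.17 = $44.09.
Break-even = $325.00 / $44.09 = 7.37 → 8 months.

8 months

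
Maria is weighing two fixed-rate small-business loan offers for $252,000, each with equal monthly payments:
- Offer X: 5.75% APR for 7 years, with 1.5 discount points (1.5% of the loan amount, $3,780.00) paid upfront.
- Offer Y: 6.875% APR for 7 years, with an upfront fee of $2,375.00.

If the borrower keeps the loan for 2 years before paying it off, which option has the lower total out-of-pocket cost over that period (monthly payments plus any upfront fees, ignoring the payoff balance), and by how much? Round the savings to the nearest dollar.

Offer X by $1,877

Offer X: at 5.75% the monthly rate is 0.0047917, so the payment is 252,000 × 0.0047917 / (1 − 1.0047917^−84) = $3,651.23.
Offer Y: at 6.875% the monthly rate is 0.0057292, so the payment is 252,000 × 0.0057292 / (1 − 1.0057292^−84) = $3,787.98.
Over 24 months: Offer X costs 24 × $3,651.23 + $3,780.00 = $91,409.52; Offer Y costs 24 × $3,787.98 + $2,375.00 = $93,286.52.
Offer X is cheaper by $93,286.52 − $91,409.52 = $1,877.00.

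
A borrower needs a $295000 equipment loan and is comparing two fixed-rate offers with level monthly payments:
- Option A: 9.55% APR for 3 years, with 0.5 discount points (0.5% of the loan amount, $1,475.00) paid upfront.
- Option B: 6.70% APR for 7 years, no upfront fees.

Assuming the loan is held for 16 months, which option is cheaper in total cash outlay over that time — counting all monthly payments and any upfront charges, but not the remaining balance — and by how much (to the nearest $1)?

Option A: monthly rate = 9.55%/12 = 0.0079583; payment = 295,000 × 0.0079583 / (1 − (1+0.0079583)^−36) = $9,456.62.
Option B: monthly rate = 6.7%/12 = 0.0055833; payment = 295,000 × 0.0055833 / (1 − (1+0.0055833)^−84) = $4,409.20.
Over 16 months: Option A costs 16 × $9,456.62 + $1,475.00 = $152,780.92; Option B costs 16 × $4,409.20 = $70,547.20.
Option B is cheaper by $152,780.92 − $70,547.20 = $82,233.72.

Option B by $82,234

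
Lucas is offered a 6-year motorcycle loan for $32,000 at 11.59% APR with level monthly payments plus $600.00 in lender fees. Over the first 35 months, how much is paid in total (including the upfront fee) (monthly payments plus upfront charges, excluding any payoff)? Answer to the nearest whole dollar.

$22,258

At 11.59% the monthly rate is 0.0096583, so the payment is 32,000 × 0.0096583 / (1 − 1.0096583^−72) = $618.80.
Total outlay = 35 × $618.80 + $600.00 = $22,258.00.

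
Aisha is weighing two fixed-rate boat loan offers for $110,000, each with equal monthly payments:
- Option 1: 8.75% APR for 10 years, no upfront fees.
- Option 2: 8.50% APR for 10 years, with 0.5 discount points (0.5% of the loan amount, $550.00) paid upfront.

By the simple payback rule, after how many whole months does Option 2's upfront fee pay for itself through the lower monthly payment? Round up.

Option 1: at 8.75% the monthly rate is 0.0072917, so the payment is 110,000 × 0.0072917 / (1 − 1.0072917^−120) = $1,378.59.
Option 2: at 8.50% the monthly rate is 0.0070833, so the payment is 110,000 × 0.0070833 / (1 − 1.0070833^−120) = $1,363.84.
Monthly savings = $1,378.59 − $1,363.84 = $14.75.
Break-even = $550.00 / $14.75 = 37.29 → 38 months.

38 months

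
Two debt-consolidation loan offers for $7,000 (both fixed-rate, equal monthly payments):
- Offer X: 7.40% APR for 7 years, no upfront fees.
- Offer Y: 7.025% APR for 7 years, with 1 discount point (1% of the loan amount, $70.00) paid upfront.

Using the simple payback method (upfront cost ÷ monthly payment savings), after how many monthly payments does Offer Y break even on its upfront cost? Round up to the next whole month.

Offer X: at 7.40% the monthly rate is 0.0061667, so the payment is 7,000 × 0.0061667 / (1 − 1.0061667^−84) = $107.02.
Offer Y: monthly rate = 7.025%/12 = 0.0058542; payment = 7,000 × 0.0058542 / (1 − (1+0.0058542)^−84) = $105.73.
Monthly savings = $107.02 − $105.73 = $1.29.
Break-even = $70.00 / $1.29 = 54.26 → 55 months.

55 months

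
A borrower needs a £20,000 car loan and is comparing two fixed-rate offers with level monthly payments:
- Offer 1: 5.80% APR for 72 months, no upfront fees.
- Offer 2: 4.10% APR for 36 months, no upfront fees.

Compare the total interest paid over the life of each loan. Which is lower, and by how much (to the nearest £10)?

Offer 2 by £2,440

Offer 1: monthly rate = 5.8%/12 = 0.0048333; payment = 20,000 × 0.0048333 / (1 − (1+0.0048333)^−72) = £329.57.
Total interest on Offer 1 = 72 × £329.57 − £20,000 = £3,729.04.
Offer 2: monthly rate = 4.1%/12 = 0.0034167; payment = 20,000 × 0.0034167 / (1 − (1+0.0034167)^−36) = £591.37.
Total interest on Offer 2 = 36 × £591.37 − £20,000 = £1,289.32.
Offer 2 is lower by £2,439.72.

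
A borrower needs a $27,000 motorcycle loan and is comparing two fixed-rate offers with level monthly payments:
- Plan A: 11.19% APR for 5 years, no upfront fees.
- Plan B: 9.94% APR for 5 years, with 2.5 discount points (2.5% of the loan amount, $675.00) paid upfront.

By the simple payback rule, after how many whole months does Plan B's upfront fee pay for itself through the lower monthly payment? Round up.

Plan A: monthly rate = 11.19%/12 = 0.0093250; payment = 27,000 × 0.0093250 / (1 − (1+0.0093250)^−60) = $589.61.
Plan B: at 9.94% the monthly rate is 0.0082833, so the payment is 27,000 × 0.0082833 / (1 − 1.0082833^−60) = $572.87.
Monthly savings = $589.61 − $572.87 = $16.74.
Break-even = $675.00 / $16.74 = 40.32 → 41 months.

41 months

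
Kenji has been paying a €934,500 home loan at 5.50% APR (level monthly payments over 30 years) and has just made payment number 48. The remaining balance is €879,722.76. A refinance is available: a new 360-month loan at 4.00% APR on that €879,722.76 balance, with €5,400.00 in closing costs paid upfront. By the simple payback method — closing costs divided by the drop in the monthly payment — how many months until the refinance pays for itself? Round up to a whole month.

5 months

Current payment = 934,500 × 5.5%/12 / (1 − (1+0.0045833)^−360) = €5,305.99.
Refinanced payment = 879,722.76 × 0.0033333 / (1 − (1+0.0033333)^−360) = €4,199.93.
Monthly savings = €5,305.99 − €4,199.93 = €1,106.06.
Break-even = €5,400.00 / €1,106.06 = 4.88 → 5 months.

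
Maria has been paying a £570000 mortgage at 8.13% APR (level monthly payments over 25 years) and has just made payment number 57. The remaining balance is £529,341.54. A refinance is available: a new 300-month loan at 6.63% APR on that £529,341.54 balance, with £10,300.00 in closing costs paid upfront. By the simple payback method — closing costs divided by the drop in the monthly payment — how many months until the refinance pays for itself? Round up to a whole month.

Current payment = 570,000 × 8.13%/12 / (1 − (1+0.0067750)^−300) = £4,448.55.
Refinanced payment = 529,341.54 × 0.0055250 / (1 − (1+0.0055250)^−300) = £3,617.27.
Monthly savings = £4,448.55 − £3,617.27 = £831.28.
Break-even = £10,300.00 / £831.28 = 12.39 → 13 months.

13 months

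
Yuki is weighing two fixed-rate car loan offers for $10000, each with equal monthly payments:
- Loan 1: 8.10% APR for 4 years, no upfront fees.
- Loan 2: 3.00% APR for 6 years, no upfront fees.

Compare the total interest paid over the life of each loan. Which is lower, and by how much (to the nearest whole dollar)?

Loan 1: monthly rate = 8.1%/12 = 0.0067500; payment = 10,000 × 0.0067500 / (1 − (1+0.0067500)^−48) = $244.60.
Total interest on Loan 1 = 48 × $244.60 − $10,000 = $1,740.80.
Loan 2: monthly rate = 3%/12 = 0.0025000; payment = 10,000 × 0.0025000 / (1 − (1+0.0025000)^−72) = $151.94.
Total interest on Loan 2 = 72 × $151.94 − $10,000 = $939.68.
Loan 2 is lower by $801.12.

Loan 2 by $801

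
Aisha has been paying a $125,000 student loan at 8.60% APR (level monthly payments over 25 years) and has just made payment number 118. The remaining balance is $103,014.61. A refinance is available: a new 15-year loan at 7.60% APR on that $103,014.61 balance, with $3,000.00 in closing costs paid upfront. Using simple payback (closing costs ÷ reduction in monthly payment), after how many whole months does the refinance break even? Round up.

Current payment = 125,000 × 8.6%/12 / (1 − (1+0.0071667)^−300) = $1,014.97.
Refinanced payment = 103,014.61 × 0.0063333 / (1 − (1+0.0063333)^−180) = $960.82.
Monthly savings = $1,014.97 − $960.82 = $54.15.
Break-even = $3,000.00 / $54.15 = 55.40 → 56 months.

56 months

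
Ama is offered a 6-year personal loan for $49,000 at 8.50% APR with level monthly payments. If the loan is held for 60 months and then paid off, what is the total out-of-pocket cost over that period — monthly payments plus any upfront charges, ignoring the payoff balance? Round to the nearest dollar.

$52,268

At 8.50% the monthly rate is 0.0070833, so the payment is 49,000 × 0.0070833 / (1 − 1.0070833^−72) = $871.14.
Total outlay = 60 × $871.14 = $52,268.40.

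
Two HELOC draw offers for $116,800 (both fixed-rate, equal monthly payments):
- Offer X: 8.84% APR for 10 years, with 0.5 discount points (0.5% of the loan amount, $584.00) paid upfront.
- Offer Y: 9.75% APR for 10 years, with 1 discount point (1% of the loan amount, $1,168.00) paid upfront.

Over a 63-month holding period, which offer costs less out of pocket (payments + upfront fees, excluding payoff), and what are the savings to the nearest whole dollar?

Offer X by $4,233

Offer X: monthly rate = 8.84%/12 = 0.0073667; payment = 116,800 × 0.0073667 / (1 − (1+0.0073667)^−120) = $1,469.48.
Offer Y: at 9.75% the monthly rate is 0.0081250, so the payment is 116,800 × 0.0081250 / (1 − 1.0081250^−120) = $1,527.40.
Over 63 months: Offer X costs 63 × $1,469.48 + $584.00 = $93,161.24; Offer Y costs 63 × $1,527.40 + $1,168.00 = $97,394.20.
Offer X is cheaper by $97,394.20 − $93,161.24 = $4,232.96.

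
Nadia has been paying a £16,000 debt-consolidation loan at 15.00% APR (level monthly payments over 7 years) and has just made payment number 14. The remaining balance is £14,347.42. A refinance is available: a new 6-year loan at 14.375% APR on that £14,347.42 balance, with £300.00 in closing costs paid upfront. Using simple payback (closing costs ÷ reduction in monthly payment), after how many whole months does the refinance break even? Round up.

30 months

Current payment = 16,000 × 15%/12 / (1 − (1+0.0125000)^−84) = £308.75.
Refinanced payment = 14,347.42 × 0.0119792 / (1 − (1+0.0119792)^−72) = £298.53.
Monthly savings = £308.75 − £298.53 = £10.22.
Break-even = £300.00 / £10.22 = 29.35 → 30 months.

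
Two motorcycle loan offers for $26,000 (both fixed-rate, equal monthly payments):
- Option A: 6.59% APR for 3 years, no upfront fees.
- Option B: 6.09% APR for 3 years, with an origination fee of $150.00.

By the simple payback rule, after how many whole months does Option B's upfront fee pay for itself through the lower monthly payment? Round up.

Option A: monthly rate = 6.59%/12 = 0.0054917; payment = 26,000 × 0.0054917 / (1 − (1+0.0054917)^−36) = $797.94.
Option B: at 6.09% the monthly rate is 0.0050750, so the payment is 26,000 × 0.0050750 / (1 − 1.0050750^−36) = $792.03.
Monthly savings = $797.94 − $792.03 = $5.91.
Break-even = $150.00 / $5.91 = 25.38 → 26 months.

26 months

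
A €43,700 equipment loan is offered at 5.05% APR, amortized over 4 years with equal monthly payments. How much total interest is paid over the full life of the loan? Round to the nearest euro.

At 5.05% the monthly rate is 0.0042083, so the payment is 43,700 × 0.0042083 / (1 − 1.0042083^−48) = €1,007.37.
Total paid = 48 × €1,007.37 = €48,353.76; interest = €48,353.76 − €43,700 = €4,653.76.

€4,654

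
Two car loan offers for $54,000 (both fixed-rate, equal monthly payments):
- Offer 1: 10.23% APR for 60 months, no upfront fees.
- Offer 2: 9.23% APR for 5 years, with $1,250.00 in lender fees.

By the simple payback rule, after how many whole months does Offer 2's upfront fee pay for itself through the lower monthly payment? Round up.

48 months

Offer 1: monthly rate = 10.23%/12 = 0.0085250; payment = 54,000 × 0.0085250 / (1 − (1+0.0085250)^−60) = $1,153.46.
Offer 2: monthly rate = 9.23%/12 = 0.0076917; payment = 54,000 × 0.0076917 / (1 − (1+0.0076917)^−60) = $1,126.99.
Monthly savings = $1,153.46 − $1,126.99 = $26.47.
Break-even = $1,250.00 / $26.47 = 47.22 → 48 months.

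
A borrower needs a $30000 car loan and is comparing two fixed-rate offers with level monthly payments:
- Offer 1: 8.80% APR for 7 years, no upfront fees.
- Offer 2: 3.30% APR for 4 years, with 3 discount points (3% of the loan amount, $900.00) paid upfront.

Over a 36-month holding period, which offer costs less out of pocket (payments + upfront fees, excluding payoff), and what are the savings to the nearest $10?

Offer 1: at 8.80% the monthly rate is 0.0073333, so the payment is 30,000 × 0.0073333 / (1 − 1.0073333^−84) = $479.63.
Offer 2: monthly rate = 3.3%/12 = 0.0027500; payment = 30,000 × 0.0027500 / (1 − (1+0.0027500)^−48) = $668.01.
Over 36 months: Offer 1 costs 36 × $479.63 = $17,266.68; Offer 2 costs 36 × $668.01 + $900.00 = $24,948.36.
Offer 1 is cheaper by $24,948.36 − $17,266.68 = $7,681.68.

Offer 1 by $7,680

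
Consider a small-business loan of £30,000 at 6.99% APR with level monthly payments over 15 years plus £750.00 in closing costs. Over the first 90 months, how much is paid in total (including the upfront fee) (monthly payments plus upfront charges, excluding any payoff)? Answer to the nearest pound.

At 6.99% the monthly rate is 0.0058250, so the payment is 30,000 × 0.0058250 / (1 − 1.0058250^−180) = £269.48.
Total outlay = 90 × £269.48 + £750.00 = £25,003.20.

£25,003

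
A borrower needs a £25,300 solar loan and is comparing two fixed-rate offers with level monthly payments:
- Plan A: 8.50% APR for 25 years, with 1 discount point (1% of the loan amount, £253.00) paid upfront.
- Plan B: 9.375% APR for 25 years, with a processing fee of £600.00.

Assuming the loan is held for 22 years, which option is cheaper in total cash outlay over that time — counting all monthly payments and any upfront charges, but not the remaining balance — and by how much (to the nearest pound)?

Plan A by £4,341

Plan A: at 8.50% the monthly rate is 0.0070833, so the payment is 25,300 × 0.0070833 / (1 − 1.0070833^−300) = £203.72.
Plan B: monthly rate = 9.375%/12 = 0.0078125; payment = 25,300 × 0.0078125 / (1 − (1+0.0078125)^−300) = £218.85.
Over 264 months: Plan A costs 264 × £203.72 + £253.00 = £54,035.08; Plan B costs 264 × £218.85 + £600.00 = £58,376.40.
Plan A is cheaper by £58,376.40 − £54,035.08 = £4,341.32.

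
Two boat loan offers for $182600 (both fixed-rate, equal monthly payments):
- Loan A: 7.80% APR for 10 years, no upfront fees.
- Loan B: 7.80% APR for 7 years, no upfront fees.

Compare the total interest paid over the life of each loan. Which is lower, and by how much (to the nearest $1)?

Loan A: at 7.80% the monthly rate is 0.0065000, so the payment is 182,600 × 0.0065000 / (1 − 1.0065000^−120) = $2,196.19.
Total interest on Loan A = 120 × $2,196.19 − $182,600 = $80,942.80.
Loan B: monthly rate = 7.8%/12 = 0.0065000; payment = 182,600 × 0.0065000 / (1 − (1+0.0065000)^−84) = $2,827.88.
Total interest on Loan B = 84 × $2,827.88 − $182,600 = $54,941.92.
Loan B is lower by $26,000.88.

Loan B by $26,001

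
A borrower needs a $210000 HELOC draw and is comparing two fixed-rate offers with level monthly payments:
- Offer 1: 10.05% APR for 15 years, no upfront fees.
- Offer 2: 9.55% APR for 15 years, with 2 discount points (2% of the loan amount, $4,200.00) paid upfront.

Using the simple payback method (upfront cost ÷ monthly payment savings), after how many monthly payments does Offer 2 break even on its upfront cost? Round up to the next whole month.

66 months

Offer 1: at 10.05% the monthly rate is 0.0083750, so the payment is 210,000 × 0.0083750 / (1 − 1.0083750^−180) = $2,263.10.
Offer 2: at 9.55% the monthly rate is 0.0079583, so the payment is 210,000 × 0.0079583 / (1 − 1.0079583^−180) = $2,199.21.
Monthly savings = $2,263.10 − $2,199.21 = $63.89.
Break-even = $4,200.00 / $63.89 = 65.74 → 66 months.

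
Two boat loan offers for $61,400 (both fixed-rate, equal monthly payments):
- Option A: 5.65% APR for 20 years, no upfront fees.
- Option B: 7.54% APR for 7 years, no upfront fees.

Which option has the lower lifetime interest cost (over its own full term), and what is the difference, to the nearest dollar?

Option A: monthly rate = 5.65%/12 = 0.0047083; payment = 61,400 × 0.0047083 / (1 − (1+0.0047083)^−240) = $427.58.
Total interest on Option A = 240 × $427.58 − $61,400 = $41,219.20.
Option B: monthly rate = 7.54%/12 = 0.0062833; payment = 61,400 × 0.0062833 / (1 − (1+0.0062833)^−84) = $942.98.
Total interest on Option B = 84 × $942.98 − $61,400 = $17,810.32.
Option B is lower by $23,408.88.

Option B by $23,409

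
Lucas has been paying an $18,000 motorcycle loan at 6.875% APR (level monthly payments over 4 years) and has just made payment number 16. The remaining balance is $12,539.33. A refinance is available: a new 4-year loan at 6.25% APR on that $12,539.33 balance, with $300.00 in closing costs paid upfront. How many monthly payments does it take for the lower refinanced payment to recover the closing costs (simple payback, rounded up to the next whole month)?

3 months

Current payment = 18,000 × 6.875%/12 / (1 − (1+0.0057292)^−48) = $429.99.
Refinanced payment = 12,539.33 × 0.0052083 / (1 − (1+0.0052083)^−48) = $295.93.
Monthly savings = $429.99 − $295.93 = $134.06.
Break-even = $300.00 / $134.06 = 2.24 → 3 months.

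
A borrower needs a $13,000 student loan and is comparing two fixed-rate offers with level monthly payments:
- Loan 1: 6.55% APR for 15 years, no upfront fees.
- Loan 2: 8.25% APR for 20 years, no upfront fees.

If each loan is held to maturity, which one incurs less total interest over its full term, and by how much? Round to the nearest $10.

Loan 1 by $6,140

Loan 1: at 6.55% the monthly rate is 0.0054583, so the payment is 13,000 × 0.0054583 / (1 − 1.0054583^−180) = $113.60.
Total interest on Loan 1 = 180 × $113.60 − $13,000 = $7,448.00.
Loan 2: at 8.25% the monthly rate is 0.0068750, so the payment is 13,000 × 0.0068750 / (1 − 1.0068750^−240) = $110.77.
Total interest on Loan 2 = 240 × $110.77 − $13,000 = $13,584.80.
Loan 1 is lower by $6,136.80.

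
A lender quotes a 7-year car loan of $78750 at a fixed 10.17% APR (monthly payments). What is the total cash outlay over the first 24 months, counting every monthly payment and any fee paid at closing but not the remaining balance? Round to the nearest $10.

$31,540

Monthly rate = 10.17%/12 = 0.0084750; payment = 78,750 × 0.0084750 / (1 − (1+0.0084750)^−84) = $1,314.27.
Total outlay = 24 × $1,314.27 = $31,542.48.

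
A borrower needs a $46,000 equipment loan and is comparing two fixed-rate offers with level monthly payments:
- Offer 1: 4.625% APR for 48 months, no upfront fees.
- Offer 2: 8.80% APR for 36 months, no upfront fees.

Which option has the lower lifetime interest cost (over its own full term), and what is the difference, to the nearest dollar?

Offer 1: monthly rate = 4.625%/12 = 0.0038542; payment = 46,000 × 0.0038542 / (1 − (1+0.0038542)^−48) = $1,051.55.
Total interest on Offer 1 = 48 × $1,051.55 − $46,000 = $4,474.40.
Offer 2: at 8.80% the monthly rate is 0.0073333, so the payment is 46,000 × 0.0073333 / (1 − 1.0073333^−36) = $1,458.51.
Total interest on Offer 2 = 36 × $1,458.51 − $46,000 = $6,506.36.
Offer 1 is lower by $2,031.96.

Offer 1 by $2,032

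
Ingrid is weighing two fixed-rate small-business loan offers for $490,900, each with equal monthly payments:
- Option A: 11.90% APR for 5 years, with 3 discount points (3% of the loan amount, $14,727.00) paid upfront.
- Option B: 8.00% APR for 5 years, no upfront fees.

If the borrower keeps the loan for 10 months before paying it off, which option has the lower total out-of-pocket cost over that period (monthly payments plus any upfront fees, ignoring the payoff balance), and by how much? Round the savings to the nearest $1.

Option A: at 11.90% the monthly rate is 0.0099167, so the payment is 490,900 × 0.0099167 / (1 − 1.0099167^−60) = $10,895.01.
Option B: monthly rate = 8%/12 = 0.0066667; payment = 490,900 × 0.0066667 / (1 − (1+0.0066667)^−60) = $9,953.68.
Over 10 months: Option A costs 10 × $10,895.01 + $14,727.00 = $123,677.10; Option B costs 10 × $9,953.68 = $99,536.80.
Option B is cheaper by $123,677.10 − $99,536.80 = $24,140.30.

Option B by $24,140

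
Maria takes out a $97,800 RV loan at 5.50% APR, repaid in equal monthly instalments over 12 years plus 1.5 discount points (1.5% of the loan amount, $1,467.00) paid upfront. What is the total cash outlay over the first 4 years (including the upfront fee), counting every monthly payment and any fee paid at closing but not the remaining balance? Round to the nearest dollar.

At 5.50% the monthly rate is 0.0045833, so the payment is 97,800 × 0.0045833 / (1 − 1.0045833^−144) = $929.27.
Total outlay = 48 × $929.27 + $1,467.00 = $46,071.96.

$46,072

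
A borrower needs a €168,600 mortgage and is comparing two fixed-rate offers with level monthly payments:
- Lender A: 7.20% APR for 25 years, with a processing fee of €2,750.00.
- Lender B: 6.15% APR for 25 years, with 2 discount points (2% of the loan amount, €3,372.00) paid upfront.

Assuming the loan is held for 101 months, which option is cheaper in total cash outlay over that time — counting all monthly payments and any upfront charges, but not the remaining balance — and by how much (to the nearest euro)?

Lender A: monthly rate = 7.2%/12 = 0.0060000; payment = 168,600 × 0.0060000 / (1 − (1+0.0060000)^−300) = €1,213.23.
Lender B: monthly rate = 6.15%/12 = 0.0051250; payment = 168,600 × 0.0051250 / (1 − (1+0.0051250)^−300) = €1,101.80.
Over 101 months: Lender A costs 101 × €1,213.23 + €2,750.00 = €125,286.23; Lender B costs 101 × €1,101.80 + €3,372.00 = €114,653.80.
Lender B is cheaper by €125,286.23 − €114,653.80 = €10,632.43.

Lender B by €10,632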